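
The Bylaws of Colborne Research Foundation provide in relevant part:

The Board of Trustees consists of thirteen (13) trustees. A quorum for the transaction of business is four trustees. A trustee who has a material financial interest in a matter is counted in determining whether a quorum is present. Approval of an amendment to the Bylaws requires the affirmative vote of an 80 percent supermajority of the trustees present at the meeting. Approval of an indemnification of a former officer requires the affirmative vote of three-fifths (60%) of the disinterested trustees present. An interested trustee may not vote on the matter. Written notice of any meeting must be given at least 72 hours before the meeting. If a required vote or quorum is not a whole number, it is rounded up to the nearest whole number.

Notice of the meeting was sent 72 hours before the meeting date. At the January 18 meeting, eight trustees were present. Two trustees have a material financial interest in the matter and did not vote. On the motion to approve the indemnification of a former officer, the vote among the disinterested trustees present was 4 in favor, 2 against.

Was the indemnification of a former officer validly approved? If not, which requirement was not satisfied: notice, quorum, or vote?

Notice: 72 hours given; 72 required (72 ≥ 72). Satisfied.
Quorum: 8 present (interested trustees count toward quorum); quorum is 4. Satisfied.
Vote: the indemnification of a former officer requires three-fifths of the disinterested trustees present (8 − 2 = 6). 3/5 of 6 = 3.60, rounded up to 4, so 4 affirmative votes are needed; 4 voted in favor. Satisfied.

Valid — all requirements satisfied.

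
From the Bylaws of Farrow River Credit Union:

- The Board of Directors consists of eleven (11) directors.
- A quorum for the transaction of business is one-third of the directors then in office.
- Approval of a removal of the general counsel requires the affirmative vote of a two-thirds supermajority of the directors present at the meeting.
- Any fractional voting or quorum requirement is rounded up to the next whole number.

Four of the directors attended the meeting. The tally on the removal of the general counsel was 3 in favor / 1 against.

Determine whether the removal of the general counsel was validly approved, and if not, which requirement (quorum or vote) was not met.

Valid — all requirements satisfied.

Quorum: 4 present; quorum is 4. Satisfied.
Vote: the removal of the general counsel requires two-thirds of the directors present (4). 2/3 of 4 = 2.67, rounded up to 3, so 3 affirmative votes are needed; 3 voted in favor. Satisfied.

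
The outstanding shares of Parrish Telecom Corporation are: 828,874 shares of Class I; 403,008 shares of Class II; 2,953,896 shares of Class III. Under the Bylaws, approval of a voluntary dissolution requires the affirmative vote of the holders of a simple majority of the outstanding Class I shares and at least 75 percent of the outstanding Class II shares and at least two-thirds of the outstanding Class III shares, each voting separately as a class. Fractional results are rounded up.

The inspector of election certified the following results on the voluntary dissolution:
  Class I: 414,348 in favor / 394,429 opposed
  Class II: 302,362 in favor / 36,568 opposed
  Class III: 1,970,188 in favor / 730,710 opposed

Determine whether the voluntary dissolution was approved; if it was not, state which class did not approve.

Not approved — the Class I shares did not give the required vote.

Class I: a majority of 828874 is 414438; 414,438 required, 414,348 in favor — not approved.
Class II: 3/4 of 403008 = 302256; 302,256 required, 302,362 in favor — approved.
Class III: 2/3 of 2953896 = 1969264; 1,969,264 required, 1,970,188 in favor — approved.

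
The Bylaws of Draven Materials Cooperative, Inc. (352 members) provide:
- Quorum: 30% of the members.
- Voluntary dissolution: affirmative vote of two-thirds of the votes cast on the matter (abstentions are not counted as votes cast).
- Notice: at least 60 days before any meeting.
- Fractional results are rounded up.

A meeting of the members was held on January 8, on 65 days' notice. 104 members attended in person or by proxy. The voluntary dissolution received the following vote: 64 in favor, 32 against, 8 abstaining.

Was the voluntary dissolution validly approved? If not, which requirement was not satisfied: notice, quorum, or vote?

Invalid — quorum requirement not satisfied.

Notice: 65 days given; 60 required. Satisfied.
Quorum: 30% of 352 = 105.60, rounded up to 106; 104 present. Not satisfied.
Vote: requires two-thirds of the votes cast (104 − 8 abstaining = 96); 2/3 of 96 = 64, so 64 needed; 64 in favor. Satisfied.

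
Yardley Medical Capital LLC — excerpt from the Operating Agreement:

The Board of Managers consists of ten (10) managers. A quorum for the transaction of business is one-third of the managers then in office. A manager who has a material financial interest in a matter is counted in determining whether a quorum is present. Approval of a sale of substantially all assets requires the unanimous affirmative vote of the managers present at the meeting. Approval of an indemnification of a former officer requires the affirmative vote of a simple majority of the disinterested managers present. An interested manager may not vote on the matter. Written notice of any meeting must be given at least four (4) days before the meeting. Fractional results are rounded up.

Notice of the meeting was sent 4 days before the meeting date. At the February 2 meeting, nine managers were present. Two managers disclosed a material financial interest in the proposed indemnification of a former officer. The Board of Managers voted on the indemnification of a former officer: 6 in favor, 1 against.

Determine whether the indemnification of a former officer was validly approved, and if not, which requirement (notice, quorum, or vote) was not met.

Notice: 4 days given; 4 required (4 ≥ 4). Satisfied.
Quorum: 9 present (interested managers count toward quorum); quorum is 4. Satisfied.
Vote: the indemnification of a former officer requires a majority of the disinterested managers present (9 − 2 = 7). A majority of 7 is 4, so 4 affirmative votes are needed; 6 voted in favor. Satisfied.

Valid — all requirements satisfied.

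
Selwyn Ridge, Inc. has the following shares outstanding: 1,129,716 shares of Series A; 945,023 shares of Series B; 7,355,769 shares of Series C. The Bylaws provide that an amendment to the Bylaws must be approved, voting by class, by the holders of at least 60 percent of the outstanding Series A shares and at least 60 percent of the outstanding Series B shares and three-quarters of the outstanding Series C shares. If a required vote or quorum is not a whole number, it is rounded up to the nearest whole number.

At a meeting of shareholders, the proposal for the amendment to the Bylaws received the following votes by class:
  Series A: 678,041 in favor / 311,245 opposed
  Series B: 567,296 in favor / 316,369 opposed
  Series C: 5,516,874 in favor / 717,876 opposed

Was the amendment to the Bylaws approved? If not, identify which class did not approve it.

Approved — every class gave the required vote.

Series A: 3/5 of 1129716 = 677829.60, rounded up to 677830; 677,830 required, 678,041 in favor — approved.
Series B: 3/5 of 945023 = 567013.80, rounded up to 567014; 567,014 required, 567,296 in favor — approved.
Series C: 3/4 of 7355769 = 5516826.75, rounded up to 5516827; 5,516,827 required, 5,516,874 in favor — approved.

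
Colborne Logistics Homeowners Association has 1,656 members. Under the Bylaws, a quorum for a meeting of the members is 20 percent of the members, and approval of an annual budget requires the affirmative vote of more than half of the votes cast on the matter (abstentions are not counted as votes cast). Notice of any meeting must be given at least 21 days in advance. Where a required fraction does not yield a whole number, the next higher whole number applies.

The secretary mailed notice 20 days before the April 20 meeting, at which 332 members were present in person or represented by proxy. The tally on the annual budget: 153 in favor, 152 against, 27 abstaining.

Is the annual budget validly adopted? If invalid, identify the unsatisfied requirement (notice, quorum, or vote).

Invalid — notice requirement not satisfied.

Notice: 20 days given; 21 required. Not satisfied.
Quorum: 20% of 1,656 = 331.20, rounded up to 332; 332 present. Satisfied.
Vote: requires a majority of the votes cast (332 − 27 abstaining = 305); a majority of 305 is 153, so 153 needed; 153 in favor. Satisfied.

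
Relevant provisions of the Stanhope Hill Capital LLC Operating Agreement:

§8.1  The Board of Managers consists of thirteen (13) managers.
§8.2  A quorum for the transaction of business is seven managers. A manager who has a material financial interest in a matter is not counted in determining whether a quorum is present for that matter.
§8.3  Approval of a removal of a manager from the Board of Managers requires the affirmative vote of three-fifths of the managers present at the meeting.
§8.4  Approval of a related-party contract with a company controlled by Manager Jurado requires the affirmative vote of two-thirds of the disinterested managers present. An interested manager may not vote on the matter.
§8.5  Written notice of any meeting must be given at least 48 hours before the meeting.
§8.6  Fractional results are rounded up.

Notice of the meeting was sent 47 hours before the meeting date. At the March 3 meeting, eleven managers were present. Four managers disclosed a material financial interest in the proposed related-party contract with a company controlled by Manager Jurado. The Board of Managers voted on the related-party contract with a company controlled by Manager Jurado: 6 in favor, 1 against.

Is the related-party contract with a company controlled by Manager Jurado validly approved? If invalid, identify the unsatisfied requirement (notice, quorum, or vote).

Invalid — notice requirement not satisfied.

Notice: 47 hours given; 48 required (47 < 48). Not satisfied.
Quorum: 11 present, but the 4 interested managers do not count, leaving 7. Quorum is 7. Satisfied.
Vote: the related-party contract with a company controlled by Manager Jurado requires two-thirds of the disinterested managers present (11 − 4 = 7). 2/3 of 7 = 4.67, rounded up to 5, so 5 affirmative votes are needed; 6 voted in favor. Satisfied.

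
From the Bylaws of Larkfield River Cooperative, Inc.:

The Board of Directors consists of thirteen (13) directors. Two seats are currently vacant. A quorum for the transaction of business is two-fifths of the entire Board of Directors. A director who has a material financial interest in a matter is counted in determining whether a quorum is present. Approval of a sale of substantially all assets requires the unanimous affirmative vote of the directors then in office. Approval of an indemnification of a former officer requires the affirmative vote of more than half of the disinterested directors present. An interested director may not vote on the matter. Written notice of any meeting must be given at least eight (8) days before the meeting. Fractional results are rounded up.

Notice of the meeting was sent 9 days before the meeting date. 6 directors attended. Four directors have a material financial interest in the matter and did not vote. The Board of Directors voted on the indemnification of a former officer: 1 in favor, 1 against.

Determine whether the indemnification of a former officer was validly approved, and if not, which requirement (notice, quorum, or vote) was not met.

Notice: 9 days given; 8 required (9 ≥ 8). Satisfied.
Quorum: 6 present (interested directors count toward quorum); quorum is 6. Satisfied.
Vote: the indemnification of a former officer requires a majority of the disinterested directors present (6 − 4 = 2). A majority of 2 is 2, so 2 affirmative votes are needed; 1 voted in favor. Not satisfied.

Invalid — vote requirement not satisfied.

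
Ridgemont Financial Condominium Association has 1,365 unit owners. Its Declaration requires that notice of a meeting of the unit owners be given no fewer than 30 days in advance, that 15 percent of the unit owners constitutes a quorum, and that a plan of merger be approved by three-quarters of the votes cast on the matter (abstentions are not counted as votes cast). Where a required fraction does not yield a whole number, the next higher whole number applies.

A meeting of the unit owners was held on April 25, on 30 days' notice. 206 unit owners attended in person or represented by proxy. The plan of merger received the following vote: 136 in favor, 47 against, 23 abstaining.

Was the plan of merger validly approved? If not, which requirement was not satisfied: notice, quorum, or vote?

Invalid — vote requirement not satisfied.

Notice: 30 days given; 30 required. Satisfied.
Quorum: 15% of 1,365 = 204.75, rounded up to 205; 206 present. Satisfied.
Vote: requires three-fourths of the votes cast (206 − 23 abstaining = 183); 3/4 of 183 = 137.25, rounded up to 138, so 138 needed; 136 in favor. Not satisfied.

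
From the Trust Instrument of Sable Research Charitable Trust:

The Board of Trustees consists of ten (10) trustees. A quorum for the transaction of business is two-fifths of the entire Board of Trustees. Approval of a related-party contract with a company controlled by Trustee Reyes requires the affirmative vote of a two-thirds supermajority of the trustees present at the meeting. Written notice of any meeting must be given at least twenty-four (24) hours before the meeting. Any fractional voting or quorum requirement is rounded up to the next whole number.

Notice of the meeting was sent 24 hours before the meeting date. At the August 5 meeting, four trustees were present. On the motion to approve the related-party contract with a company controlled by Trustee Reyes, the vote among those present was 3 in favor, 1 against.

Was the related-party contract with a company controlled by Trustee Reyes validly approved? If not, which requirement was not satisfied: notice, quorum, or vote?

Valid — all requirements satisfied.

Notice: 24 hours given; 24 required (24 ≥ 24). Satisfied.
Quorum: 4 present; quorum is 4. Satisfied.
Vote: the related-party contract with a company controlled by Trustee Reyes requires two-thirds of the trustees present (4). 2/3 of 4 = 2.67, rounded up to 3, so 3 affirmative votes are needed; 3 voted in favor. Satisfied.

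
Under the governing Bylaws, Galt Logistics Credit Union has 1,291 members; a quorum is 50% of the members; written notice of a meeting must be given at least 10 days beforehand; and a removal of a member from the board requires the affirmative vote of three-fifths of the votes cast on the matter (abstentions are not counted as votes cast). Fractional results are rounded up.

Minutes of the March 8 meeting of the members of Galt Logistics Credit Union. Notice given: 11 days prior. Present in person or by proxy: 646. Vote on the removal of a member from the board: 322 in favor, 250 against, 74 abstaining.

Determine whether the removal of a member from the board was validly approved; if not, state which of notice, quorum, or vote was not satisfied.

Notice: 11 days given; 10 required. Satisfied.
Quorum: 50% of 1,291 = 645.50, rounded up to 646; 646 present. Satisfied.
Vote: requires three-fifths of the votes cast (646 − 74 abstaining = 572); 3/5 of 572 = 343.20, rounded up to 344, so 344 needed; 322 in favor. Not satisfied.

Invalid — vote requirement not satisfied.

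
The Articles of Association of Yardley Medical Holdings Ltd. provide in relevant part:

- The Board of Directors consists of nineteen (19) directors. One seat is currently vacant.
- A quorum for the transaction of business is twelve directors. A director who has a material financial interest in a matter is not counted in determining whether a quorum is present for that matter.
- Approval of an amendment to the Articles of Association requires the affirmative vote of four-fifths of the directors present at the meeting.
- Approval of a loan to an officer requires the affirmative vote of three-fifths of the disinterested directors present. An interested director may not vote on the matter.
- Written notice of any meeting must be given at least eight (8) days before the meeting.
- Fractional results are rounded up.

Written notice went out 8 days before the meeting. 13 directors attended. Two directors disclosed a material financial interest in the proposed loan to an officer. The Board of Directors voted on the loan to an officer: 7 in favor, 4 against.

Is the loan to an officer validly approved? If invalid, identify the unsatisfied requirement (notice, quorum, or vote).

Notice: 8 days given; 8 required (8 ≥ 8). Satisfied.
Quorum: 13 present, but the 2 interested directors do not count, leaving 11. Quorum is 12. Not satisfied.
Vote: the loan to an officer requires three-fifths of the disinterested directors present (13 − 2 = 11). 3/5 of 11 = 6.60, rounded up to 7, so 7 affirmative votes are needed; 7 voted in favor. Satisfied. (Moot — without a quorum no business can be validly transacted.)

Invalid — quorum requirement not satisfied.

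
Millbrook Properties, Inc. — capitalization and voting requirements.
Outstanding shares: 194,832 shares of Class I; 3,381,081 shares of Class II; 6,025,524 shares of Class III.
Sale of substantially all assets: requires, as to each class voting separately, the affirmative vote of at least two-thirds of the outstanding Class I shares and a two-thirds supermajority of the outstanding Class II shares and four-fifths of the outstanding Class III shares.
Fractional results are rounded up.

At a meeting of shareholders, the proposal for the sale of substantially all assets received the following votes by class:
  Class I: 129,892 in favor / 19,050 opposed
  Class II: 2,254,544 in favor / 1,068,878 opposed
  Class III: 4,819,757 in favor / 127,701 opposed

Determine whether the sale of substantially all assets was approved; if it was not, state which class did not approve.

Not approved — the Class III shares did not give the required vote.

Class I: 2/3 of 194832 = 129888; 129,888 required, 129,892 in favor — approved.
Class II: 2/3 of 3381081 = 2254054; 2,254,054 required, 2,254,544 in favor — approved.
Class III: 4/5 of 6025524 = 4820419.20, rounded up to 4820420; 4,820,420 required, 4,819,757 in favor — not approved.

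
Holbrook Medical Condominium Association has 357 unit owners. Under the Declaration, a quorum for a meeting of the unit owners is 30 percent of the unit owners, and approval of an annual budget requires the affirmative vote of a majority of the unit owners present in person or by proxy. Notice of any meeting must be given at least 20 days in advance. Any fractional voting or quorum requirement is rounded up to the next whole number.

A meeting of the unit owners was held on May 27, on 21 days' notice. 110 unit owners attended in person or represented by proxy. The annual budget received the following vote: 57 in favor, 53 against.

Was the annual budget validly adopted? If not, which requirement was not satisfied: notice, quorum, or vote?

Notice: 21 days given; 20 required. Satisfied.
Quorum: 30% of 357 = 107.10, rounded up to 108; 110 present. Satisfied.
Vote: requires a majority of those present (110); a majority of 110 is 56, so 56 needed; 57 in favor. Satisfied.

Valid — all requirements satisfied.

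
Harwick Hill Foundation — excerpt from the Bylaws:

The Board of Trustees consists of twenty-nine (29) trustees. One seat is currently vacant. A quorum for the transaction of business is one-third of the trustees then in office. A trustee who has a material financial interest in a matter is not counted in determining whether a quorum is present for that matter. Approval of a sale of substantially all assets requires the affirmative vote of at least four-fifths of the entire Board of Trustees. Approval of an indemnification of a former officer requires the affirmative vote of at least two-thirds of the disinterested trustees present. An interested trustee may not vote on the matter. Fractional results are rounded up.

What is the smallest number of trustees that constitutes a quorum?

10

1/3 of 28 = 9.33, rounded up to 10.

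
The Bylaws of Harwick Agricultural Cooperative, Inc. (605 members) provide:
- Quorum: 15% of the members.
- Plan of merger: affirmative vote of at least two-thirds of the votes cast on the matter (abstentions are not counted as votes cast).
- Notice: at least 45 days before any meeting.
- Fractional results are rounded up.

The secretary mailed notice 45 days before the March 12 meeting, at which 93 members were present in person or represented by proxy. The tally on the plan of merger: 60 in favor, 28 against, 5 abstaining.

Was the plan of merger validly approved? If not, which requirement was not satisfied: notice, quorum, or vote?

Notice: 45 days given; 45 required. Satisfied.
Quorum: 15% of 605 = 90.75, rounded up to 91; 93 present. Satisfied.
Vote: requires two-thirds of the votes cast (93 − 5 abstaining = 88); 2/3 of 88 = 58.67, rounded up to 59, so 59 needed; 60 in favor. Satisfied.

Valid — all requirements satisfied.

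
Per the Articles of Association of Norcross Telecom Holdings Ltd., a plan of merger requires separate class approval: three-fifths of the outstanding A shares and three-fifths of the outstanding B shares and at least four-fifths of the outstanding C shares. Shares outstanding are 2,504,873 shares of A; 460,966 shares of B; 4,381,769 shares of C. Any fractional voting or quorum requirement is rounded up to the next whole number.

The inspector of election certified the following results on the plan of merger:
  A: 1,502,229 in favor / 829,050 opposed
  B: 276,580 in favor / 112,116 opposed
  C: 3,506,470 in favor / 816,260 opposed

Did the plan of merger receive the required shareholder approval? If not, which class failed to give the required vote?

A: 3/5 of 2504873 = 1502923.80, rounded up to 1502924; 1,502,924 required, 1,502,229 in favor — not approved.
B: 3/5 of 460966 = 276579.60, rounded up to 276580; 276,580 required, 276,580 in favor — approved.
C: 4/5 of 4381769 = 3505415.20, rounded up to 3505416; 3,505,416 required, 3,506,470 in favor — approved.

Not approved — the A shares did not give the required vote.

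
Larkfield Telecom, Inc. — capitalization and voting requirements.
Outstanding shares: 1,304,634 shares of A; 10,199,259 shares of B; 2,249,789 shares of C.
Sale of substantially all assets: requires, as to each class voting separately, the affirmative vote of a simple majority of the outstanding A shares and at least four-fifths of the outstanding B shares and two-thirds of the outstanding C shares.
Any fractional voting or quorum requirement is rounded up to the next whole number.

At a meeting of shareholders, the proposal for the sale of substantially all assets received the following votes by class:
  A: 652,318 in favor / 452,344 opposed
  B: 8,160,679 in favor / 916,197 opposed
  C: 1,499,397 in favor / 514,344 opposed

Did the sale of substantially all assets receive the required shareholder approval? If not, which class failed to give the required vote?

A: a majority of 1304634 is 652318; 652,318 required, 652,318 in favor — approved.
B: 4/5 of 10199259 = 8159407.20, rounded up to 8159408; 8,159,408 required, 8,160,679 in favor — approved.
C: 2/3 of 2249789 = 1499859.33, rounded up to 1499860; 1,499,860 required, 1,499,397 in favor — not approved.

Not approved — the C shares did not give the required vote.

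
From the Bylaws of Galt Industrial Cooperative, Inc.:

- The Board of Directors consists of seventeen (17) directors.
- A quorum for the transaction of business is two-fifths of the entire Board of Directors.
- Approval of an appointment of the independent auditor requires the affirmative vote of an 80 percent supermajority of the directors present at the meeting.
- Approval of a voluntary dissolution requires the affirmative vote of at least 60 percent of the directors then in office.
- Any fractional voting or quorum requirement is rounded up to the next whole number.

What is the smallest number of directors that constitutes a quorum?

7

2/5 of 17 = 6.80, rounded up to 7.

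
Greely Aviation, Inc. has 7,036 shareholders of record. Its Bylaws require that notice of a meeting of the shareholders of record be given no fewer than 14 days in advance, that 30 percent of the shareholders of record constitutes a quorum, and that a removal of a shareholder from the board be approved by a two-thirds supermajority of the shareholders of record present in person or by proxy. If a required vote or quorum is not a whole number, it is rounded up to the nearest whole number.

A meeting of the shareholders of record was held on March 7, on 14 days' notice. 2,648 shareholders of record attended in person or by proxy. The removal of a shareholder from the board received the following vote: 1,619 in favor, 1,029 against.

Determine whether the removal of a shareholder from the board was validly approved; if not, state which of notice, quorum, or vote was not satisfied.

Notice: 14 days given; 14 required. Satisfied.
Quorum: 30% of 7,036 = 2,110.80, rounded up to 2,111; 2,648 present. Satisfied.
Vote: requires two-thirds of those present (2,648); 2/3 of 2648 = 1765.33, rounded up to 1766, so 1,766 needed; 1,619 in favor. Not satisfied.

Invalid — vote requirement not satisfied.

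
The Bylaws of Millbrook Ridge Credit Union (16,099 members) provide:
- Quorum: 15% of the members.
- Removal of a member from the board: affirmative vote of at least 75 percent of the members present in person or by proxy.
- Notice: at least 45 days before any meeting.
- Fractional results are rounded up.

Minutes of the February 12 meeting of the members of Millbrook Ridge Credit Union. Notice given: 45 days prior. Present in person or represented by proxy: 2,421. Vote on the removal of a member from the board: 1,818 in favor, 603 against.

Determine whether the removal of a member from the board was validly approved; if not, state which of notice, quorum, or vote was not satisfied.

Notice: 45 days given; 45 required. Satisfied.
Quorum: 15% of 16,099 = 2,414.85, rounded up to 2,415; 2,421 present. Satisfied.
Vote: requires three-fourths of those present (2,421); 3/4 of 2421 = 1815.75, rounded up to 1816, so 1,816 needed; 1,818 in favor. Satisfied.

Valid — all requirements satisfied.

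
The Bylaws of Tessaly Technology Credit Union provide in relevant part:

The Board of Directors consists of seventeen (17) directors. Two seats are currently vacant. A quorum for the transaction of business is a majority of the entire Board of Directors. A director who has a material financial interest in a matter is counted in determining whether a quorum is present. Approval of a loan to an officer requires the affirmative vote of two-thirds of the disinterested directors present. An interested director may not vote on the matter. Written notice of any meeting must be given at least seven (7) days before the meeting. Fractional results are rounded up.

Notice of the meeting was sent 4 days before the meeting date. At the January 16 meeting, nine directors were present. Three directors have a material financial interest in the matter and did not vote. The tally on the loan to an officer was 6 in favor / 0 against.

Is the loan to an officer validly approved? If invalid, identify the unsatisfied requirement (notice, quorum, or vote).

Invalid — notice requirement not satisfied.

Notice: 4 days given; 7 required (4 < 7). Not satisfied.
Quorum: 9 present (interested directors count toward quorum); quorum is 9. Satisfied.
Vote: the loan to an officer requires two-thirds of the disinterested directors present (9 − 3 = 6). 2/3 of 6 = 4, so 4 affirmative votes are needed; 6 voted in favor. Satisfied.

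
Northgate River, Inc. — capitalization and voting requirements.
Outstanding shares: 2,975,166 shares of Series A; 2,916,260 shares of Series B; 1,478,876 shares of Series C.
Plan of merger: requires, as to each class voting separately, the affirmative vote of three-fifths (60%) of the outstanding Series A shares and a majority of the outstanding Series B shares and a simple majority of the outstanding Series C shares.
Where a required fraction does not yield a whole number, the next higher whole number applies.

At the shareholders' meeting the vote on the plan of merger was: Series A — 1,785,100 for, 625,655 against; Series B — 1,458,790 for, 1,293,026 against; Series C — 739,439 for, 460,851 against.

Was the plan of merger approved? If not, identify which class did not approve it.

Approved — every class gave the required vote.

Series A: 3/5 of 2975166 = 1785099.60, rounded up to 1785100; 1,785,100 required, 1,785,100 in favor — approved.
Series B: a majority of 2916260 is 1458131; 1,458,131 required, 1,458,790 in favor — approved.
Series C: a majority of 1478876 is 739439; 739,439 required, 739,439 in favor — approved.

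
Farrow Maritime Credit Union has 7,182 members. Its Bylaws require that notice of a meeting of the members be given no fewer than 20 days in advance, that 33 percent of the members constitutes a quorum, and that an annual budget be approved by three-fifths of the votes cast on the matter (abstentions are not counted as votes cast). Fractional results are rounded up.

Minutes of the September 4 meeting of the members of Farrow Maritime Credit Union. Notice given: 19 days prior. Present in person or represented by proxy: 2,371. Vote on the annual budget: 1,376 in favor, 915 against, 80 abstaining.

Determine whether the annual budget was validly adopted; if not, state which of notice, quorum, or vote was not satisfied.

Notice: 19 days given; 20 required. Not satisfied.
Quorum: 33% of 7,182 = 2,370.06, rounded up to 2,371; 2,371 present. Satisfied.
Vote: requires three-fifths of the votes cast (2,371 − 80 abstaining = 2,291); 3/5 of 2291 = 1374.60, rounded up to 1375, so 1,375 needed; 1,376 in favor. Satisfied.

Invalid — notice requirement not satisfied.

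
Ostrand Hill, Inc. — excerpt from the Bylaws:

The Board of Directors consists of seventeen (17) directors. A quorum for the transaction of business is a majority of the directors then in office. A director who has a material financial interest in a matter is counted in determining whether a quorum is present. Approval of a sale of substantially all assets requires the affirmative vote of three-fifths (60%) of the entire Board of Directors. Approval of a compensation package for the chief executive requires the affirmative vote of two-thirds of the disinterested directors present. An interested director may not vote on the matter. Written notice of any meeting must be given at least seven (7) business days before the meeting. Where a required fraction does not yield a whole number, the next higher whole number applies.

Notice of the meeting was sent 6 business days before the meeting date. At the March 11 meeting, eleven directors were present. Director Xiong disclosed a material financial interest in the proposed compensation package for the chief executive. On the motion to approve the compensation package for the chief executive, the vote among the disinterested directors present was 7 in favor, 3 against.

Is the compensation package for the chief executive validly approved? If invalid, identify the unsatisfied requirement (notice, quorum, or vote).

Invalid — notice requirement not satisfied.

Notice: 6 business days given; 7 required (6 < 7). Not satisfied.
Quorum: 11 present (interested directors count toward quorum); quorum is 9. Satisfied.
Vote: the compensation package for the chief executive requires two-thirds of the disinterested directors present (11 − 1 = 10). 2/3 of 10 = 6.67, rounded up to 7, so 7 affirmative votes are needed; 7 voted in favor. Satisfied.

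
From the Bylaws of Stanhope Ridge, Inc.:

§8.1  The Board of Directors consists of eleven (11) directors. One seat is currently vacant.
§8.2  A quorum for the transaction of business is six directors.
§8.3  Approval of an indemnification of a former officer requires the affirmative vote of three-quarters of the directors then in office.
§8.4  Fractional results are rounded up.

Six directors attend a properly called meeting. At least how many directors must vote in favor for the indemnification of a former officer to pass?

8

The indemnification of a former officer requires three-fourths of the directors then in office (10).
3/4 of 10 = 7.50, rounded up to 8.
(Only 6 can vote, so the indemnification of a former officer cannot pass at this meeting, but the required vote is still 8.)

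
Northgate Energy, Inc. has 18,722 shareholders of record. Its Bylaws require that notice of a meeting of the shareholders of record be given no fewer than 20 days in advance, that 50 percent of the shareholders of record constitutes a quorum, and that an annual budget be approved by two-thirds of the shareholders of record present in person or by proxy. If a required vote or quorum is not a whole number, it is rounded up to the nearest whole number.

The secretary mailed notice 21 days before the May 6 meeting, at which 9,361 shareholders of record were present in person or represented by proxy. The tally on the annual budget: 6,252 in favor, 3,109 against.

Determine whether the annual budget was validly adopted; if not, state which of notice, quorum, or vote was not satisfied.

Valid — all requirements satisfied.

Notice: 21 days given; 20 required. Satisfied.
Quorum: 50% of 18,722 = 9,361; 9,361 present. Satisfied.
Vote: requires two-thirds of those present (9,361); 2/3 of 9361 = 6240.67, rounded up to 6241, so 6,241 needed; 6,252 in favor. Satisfied.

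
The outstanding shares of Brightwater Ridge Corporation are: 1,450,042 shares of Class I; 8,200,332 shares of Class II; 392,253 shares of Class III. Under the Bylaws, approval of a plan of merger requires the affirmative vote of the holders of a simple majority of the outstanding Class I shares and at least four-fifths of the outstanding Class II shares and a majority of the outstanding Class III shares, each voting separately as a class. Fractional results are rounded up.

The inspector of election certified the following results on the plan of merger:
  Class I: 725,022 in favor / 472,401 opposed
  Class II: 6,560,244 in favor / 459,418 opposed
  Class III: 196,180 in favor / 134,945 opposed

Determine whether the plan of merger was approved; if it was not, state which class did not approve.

Not approved — the Class II shares did not give the required vote.

Class I: a majority of 1450042 is 725022; 725,022 required, 725,022 in favor — approved.
Class II: 4/5 of 8200332 = 6560265.60, rounded up to 6560266; 6,560,266 required, 6,560,244 in favor — not approved.
Class III: a majority of 392253 is 196127; 196,127 required, 196,180 in favor — approved.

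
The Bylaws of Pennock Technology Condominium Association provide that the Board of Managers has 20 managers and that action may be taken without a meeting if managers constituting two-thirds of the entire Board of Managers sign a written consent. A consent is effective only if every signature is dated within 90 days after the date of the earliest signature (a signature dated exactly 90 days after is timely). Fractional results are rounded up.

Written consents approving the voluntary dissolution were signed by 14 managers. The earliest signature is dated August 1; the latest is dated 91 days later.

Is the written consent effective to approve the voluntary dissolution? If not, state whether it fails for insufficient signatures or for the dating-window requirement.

Not effective — dating-window requirement not satisfied.

Signatures required: two-thirds of 20 — 2/3 of 20 = 13.33, rounded up to 14, so 14 needed; 14 signed. Sufficient.
Dating window: the latest signature is 91 days after the earliest; the limit is 90 days. Outside the window.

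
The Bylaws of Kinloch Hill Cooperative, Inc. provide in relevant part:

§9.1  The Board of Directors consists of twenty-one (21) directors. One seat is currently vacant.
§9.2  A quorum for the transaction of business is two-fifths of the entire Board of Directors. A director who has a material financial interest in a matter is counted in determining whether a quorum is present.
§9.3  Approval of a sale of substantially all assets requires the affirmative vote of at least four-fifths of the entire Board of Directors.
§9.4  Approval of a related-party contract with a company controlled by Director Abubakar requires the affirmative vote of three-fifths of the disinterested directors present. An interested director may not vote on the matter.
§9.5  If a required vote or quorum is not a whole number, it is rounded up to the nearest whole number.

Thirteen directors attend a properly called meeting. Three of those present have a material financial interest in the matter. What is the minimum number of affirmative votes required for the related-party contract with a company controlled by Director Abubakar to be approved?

The related-party contract with a company controlled by Director Abubakar requires three-fifths of the disinterested directors present (13 − 3 = 10).
3/5 of 10 = 6.

6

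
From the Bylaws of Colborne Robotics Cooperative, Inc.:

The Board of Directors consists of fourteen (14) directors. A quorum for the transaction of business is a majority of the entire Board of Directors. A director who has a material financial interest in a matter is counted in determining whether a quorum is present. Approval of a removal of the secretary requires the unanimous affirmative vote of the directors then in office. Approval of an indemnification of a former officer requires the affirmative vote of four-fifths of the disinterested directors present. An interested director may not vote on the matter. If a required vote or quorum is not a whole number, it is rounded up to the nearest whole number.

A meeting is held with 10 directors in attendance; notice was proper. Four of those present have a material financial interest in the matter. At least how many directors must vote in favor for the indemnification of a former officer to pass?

The indemnification of a former officer requires four-fifths of the disinterested directors present (10 − 4 = 6).
4/5 of 6 = 4.80, rounded up to 5.

5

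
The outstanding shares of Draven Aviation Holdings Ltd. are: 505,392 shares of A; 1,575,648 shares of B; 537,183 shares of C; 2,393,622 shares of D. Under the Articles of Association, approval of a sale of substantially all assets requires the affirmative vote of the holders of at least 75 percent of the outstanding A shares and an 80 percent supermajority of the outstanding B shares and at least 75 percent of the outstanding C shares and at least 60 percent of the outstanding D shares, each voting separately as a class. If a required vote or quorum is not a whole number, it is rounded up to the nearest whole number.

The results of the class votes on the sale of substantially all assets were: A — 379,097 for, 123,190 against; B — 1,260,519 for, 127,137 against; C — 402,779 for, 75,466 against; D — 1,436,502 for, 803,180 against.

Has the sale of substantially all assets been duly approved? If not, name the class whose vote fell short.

A: 3/4 of 505392 = 379044; 379,044 required, 379,097 in favor — approved.
B: 4/5 of 1575648 = 1260518.40, rounded up to 1260519; 1,260,519 required, 1,260,519 in favor — approved.
C: 3/4 of 537183 = 402887.25, rounded up to 402888; 402,888 required, 402,779 in favor — not approved.
D: 3/5 of 2393622 = 1436173.20, rounded up to 1436174; 1,436,174 required, 1,436,502 in favor — approved.

Not approved — the C shares did not give the required vote.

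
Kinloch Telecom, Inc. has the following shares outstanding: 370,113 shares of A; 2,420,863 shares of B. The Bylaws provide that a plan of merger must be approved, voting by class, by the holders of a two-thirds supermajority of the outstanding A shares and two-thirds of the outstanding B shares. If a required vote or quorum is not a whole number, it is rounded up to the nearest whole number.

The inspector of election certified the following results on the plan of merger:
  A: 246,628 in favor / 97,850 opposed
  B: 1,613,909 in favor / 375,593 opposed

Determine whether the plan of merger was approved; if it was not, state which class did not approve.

Not approved — the A shares did not give the required vote.

A: 2/3 of 370113 = 246742; 246,742 required, 246,628 in favor — not approved.
B: 2/3 of 2420863 = 1613908.67, rounded up to 1613909; 1,613,909 required, 1,613,909 in favor — approved.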